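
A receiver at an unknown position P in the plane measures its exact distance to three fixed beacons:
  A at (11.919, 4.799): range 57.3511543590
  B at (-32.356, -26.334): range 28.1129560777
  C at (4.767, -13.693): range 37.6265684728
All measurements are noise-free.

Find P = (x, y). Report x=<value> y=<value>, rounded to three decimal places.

x=-13.093 y=-46.810

eq1: (x − 11.919)² + (y − 4.799)² = 57.3511543590²
eq2: (x + 32.356)² + (y + 26.334)² = 28.1129560777²
eq3: (x − 4.767)² + (y + 13.693)² = 37.6265684728²
eq1−eq3, eq1−eq2 (x²,y² cancel):
  -14.304·x − 36.984·y = 1918.525827
  -88.550·x − 62.266·y = 4074.113937
det = -14.304·-62.266 − -36.984·-88.550 = -2384.280336
x = (1918.525827·-62.266 − -36.984·4074.113937) / -2384.280336 = -13.093301
y = (-14.304·4074.113937 − 1918.525827·-88.550) / -2384.280336 = -46.810492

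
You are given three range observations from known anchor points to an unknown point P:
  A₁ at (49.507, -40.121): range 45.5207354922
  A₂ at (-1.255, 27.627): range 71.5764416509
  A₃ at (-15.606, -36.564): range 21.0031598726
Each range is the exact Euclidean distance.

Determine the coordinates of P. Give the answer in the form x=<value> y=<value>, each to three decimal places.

eq1: (x − 49.507)² + (y + 40.121)² = 45.5207354922²
eq2: (x + 1.255)² + (y − 27.627)² = 71.5764416509²
eq3: (x + 15.606)² + (y + 36.564)² = 21.0031598726²
eq3−eq2, eq3−eq1 (x²,y² cancel):
  28.702·x + 128.382·y = -5497.701453
  130.226·x − 7.114·y = 849.159723
det = 28.702·-7.114 − 128.382·130.226 = -16922.860360
x = (-5497.701453·-7.114 − 128.382·849.159723) / -16922.860360 = 4.130872
y = (28.702·849.159723 − -5497.701453·130.226) / -16922.860360 = -43.746520

x=4.131 y=-43.747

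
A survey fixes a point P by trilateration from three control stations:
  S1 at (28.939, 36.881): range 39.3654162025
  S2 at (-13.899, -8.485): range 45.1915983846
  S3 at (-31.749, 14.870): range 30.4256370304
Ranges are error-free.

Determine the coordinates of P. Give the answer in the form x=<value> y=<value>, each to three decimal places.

eq1: (x − 28.939)² + (y − 36.881)² = 39.3654162025²
eq2: (x + 13.899)² + (y + 8.485)² = 45.1915983846²
eq3: (x + 31.749)² + (y − 14.870)² = 30.4256370304²
eq2−eq3, eq2−eq1 (x²,y² cancel):
  -35.700·x + 46.710·y = 2080.499651
  85.676·x + 90.732·y = 2425.141028
det = -35.700·90.732 − 46.710·85.676 = -7241.058360
x = (2080.499651·90.732 − 46.710·2425.141028) / -7241.058360 = -10.425210
y = (-35.700·2425.141028 − 2080.499651·85.676) / -7241.058360 = 36.572889

x=-10.425 y=36.573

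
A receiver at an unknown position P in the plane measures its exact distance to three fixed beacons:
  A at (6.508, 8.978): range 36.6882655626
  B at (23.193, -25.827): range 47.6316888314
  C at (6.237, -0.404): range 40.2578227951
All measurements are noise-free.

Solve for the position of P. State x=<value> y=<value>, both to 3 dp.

x=42.097 y=17.893

eq1: (x − 6.508)² + (y − 8.978)² = 36.6882655626²
eq2: (x − 23.193)² + (y + 25.827)² = 47.6316888314²
eq3: (x − 6.237)² + (y + 0.404)² = 40.2578227951²
eq2−eq3, eq2−eq1 (x²,y² cancel):
  -33.912·x + 50.846·y = -517.800308
  -33.370·x + 69.610·y = -159.241679
det = -33.912·69.610 − 50.846·-33.370 = -663.883300
x = (-517.800308·69.610 − 50.846·-159.241679) / -663.883300 = 42.096671
y = (-33.912·-159.241679 − -517.800308·-33.370) / -663.883300 = 17.892892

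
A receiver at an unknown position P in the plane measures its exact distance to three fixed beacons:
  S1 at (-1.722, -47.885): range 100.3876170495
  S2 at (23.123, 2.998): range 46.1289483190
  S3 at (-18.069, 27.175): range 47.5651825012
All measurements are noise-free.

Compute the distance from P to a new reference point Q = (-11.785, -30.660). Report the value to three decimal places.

eq1: (x + 1.722)² + (y + 47.885)² = 100.3876170495²
eq2: (x − 23.123)² + (y − 2.998)² = 46.1289483190²
eq3: (x + 18.069)² + (y − 27.175)² = 47.5651825012²
eq2−eq1, eq2−eq3 (x²,y² cancel):
  -49.690·x − 101.766·y = -6197.516408
  -82.384·x + 48.354·y = 386.741540
det = -49.690·48.354 − -101.766·-82.384 = -10786.600404
x = (-6197.516408·48.354 − -101.766·386.741540) / -10786.600404 = 24.133421
y = (-49.690·386.741540 − -6197.516408·-82.384) / -10786.600404 = 49.115881
|P − Q| = √((24.133421 − -11.785)² + (49.115881 − -30.660)²) = 87.488994

87.489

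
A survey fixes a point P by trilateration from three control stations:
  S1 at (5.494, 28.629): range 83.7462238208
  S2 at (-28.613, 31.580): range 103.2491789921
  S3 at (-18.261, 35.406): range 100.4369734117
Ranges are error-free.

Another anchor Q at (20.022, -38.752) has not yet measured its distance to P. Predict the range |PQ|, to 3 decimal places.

18.578

eq1: (x − 5.494)² + (y − 28.629)² = 83.7462238208²
eq2: (x + 28.613)² + (y − 31.580)² = 103.2491789921²
eq3: (x + 18.261)² + (y − 35.406)² = 100.4369734117²
eq1−eq3, eq1−eq2 (x²,y² cancel):
  -47.510·x + 13.554·y = -2336.910344
  -68.214·x + 5.902·y = -2680.766466
det = -47.510·5.902 − 13.554·-68.214 = 644.168536
x = (-2336.910344·5.902 − 13.554·-2680.766466) / 644.168536 = 34.994978
y = (-47.510·-2680.766466 − -2336.910344·-68.214) / 644.168536 = -49.749073
|P − Q| = √((34.994978 − 20.022)² + (-49.749073 − -38.752)²) = 18.577559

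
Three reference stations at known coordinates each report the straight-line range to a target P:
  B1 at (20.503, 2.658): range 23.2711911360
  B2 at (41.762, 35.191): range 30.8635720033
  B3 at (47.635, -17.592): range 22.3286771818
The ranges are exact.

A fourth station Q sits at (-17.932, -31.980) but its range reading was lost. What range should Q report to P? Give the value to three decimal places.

eq1: (x − 20.503)² + (y − 2.658)² = 23.2711911360²
eq2: (x − 41.762)² + (y − 35.191)² = 30.8635720033²
eq3: (x − 47.635)² + (y + 17.592)² = 22.3286771818²
eq1−eq3, eq1−eq2 (x²,y² cancel):
  54.264·x − 40.500·y = 2194.112228
  42.518·x + 65.066·y = 2144.021412
det = 54.264·65.066 − -40.500·42.518 = 5252.720424
x = (2194.112228·65.066 − -40.500·2144.021412) / 5252.720424 = 43.709727
y = (54.264·2144.021412 − 2194.112228·42.518) / 5252.720424 = 4.388948
|P − Q| = √((43.709727 − -17.932)² + (4.388948 − -31.980)²) = 71.570963

71.571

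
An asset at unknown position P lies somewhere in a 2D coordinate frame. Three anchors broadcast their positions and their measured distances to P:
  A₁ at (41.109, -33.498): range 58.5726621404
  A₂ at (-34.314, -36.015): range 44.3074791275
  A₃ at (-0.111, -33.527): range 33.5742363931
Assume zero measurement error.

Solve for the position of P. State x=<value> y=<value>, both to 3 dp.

eq1: (x − 41.109)² + (y + 33.498)² = 58.5726621404²
eq2: (x + 34.314)² + (y + 36.015)² = 44.3074791275²
eq3: (x + 0.111)² + (y + 33.527)² = 33.5742363931²
eq3−eq2, eq3−eq1 (x²,y² cancel):
  -68.406·x − 4.976·y = 514.535414
  82.440·x + 0.058·y = -615.533566
det = -68.406·0.058 − -4.976·82.440 = 406.253892
x = (514.535414·0.058 − -4.976·-615.533566) / 406.253892 = -7.465903
y = (-68.406·-615.533566 − 514.535414·82.440) / 406.253892 = -0.768264

x=-7.466 y=-0.768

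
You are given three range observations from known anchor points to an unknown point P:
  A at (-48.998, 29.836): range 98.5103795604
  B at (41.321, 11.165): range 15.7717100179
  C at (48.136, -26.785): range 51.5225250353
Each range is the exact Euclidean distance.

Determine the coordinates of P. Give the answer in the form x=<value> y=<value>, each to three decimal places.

eq1: (x + 48.998)² + (y − 29.836)² = 98.5103795604²
eq2: (x − 41.321)² + (y − 11.165)² = 15.7717100179²
eq3: (x − 48.136)² + (y + 26.785)² = 51.5225250353²
eq3−eq2, eq3−eq1 (x²,y² cancel):
  -13.630·x + 75.900·y = 1203.395294
  -194.268·x + 113.242·y = -6793.244116
det = -13.630·113.242 − 75.900·-194.268 = 13201.452740
x = (1203.395294·113.242 − 75.900·-6793.244116) / 13201.452740 = 49.379574
y = (-13.630·-6793.244116 − 1203.395294·-194.268) / 13201.452740 = 24.722515

x=49.380 y=24.723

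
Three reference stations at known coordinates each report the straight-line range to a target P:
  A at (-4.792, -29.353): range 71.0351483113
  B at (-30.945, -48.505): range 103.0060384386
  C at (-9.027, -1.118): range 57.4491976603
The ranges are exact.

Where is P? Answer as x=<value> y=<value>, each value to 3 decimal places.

eq1: (x + 4.792)² + (y + 29.353)² = 71.0351483113²
eq2: (x + 30.945)² + (y + 48.505)² = 103.0060384386²
eq3: (x + 9.027)² + (y + 1.118)² = 57.4491976603²
eq2−eq1, eq2−eq3 (x²,y² cancel):
  52.306·x + 38.304·y = 3138.485482
  43.836·x + 94.774·y = 4082.242246
det = 52.306·94.774 − 38.304·43.836 = 3278.154700
x = (3138.485482·94.774 − 38.304·4082.242246) / 3278.154700 = 43.036595
y = (52.306·4082.242246 − 3138.485482·43.836) / 3278.154700 = 23.167642

x=43.037 y=23.168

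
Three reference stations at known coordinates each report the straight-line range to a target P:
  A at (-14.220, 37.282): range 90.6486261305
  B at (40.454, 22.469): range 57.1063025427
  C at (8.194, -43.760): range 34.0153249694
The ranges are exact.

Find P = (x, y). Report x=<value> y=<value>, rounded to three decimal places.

x=40.963 y=-34.635

eq1: (x + 14.220)² + (y − 37.282)² = 90.6486261305²
eq2: (x − 40.454)² + (y − 22.469)² = 57.1063025427²
eq3: (x − 8.194)² + (y + 43.760)² = 34.0153249694²
eq2−eq1, eq2−eq3 (x²,y² cancel):
  -109.348·x + 29.626·y = -5505.269782
  -64.520·x − 132.458·y = 1944.784616
det = -109.348·-132.458 − 29.626·-64.520 = 16395.486904
x = (-5505.269782·-132.458 − 29.626·1944.784616) / 16395.486904 = 40.962543
y = (-109.348·1944.784616 − -5505.269782·-64.520) / 16395.486904 = -34.635038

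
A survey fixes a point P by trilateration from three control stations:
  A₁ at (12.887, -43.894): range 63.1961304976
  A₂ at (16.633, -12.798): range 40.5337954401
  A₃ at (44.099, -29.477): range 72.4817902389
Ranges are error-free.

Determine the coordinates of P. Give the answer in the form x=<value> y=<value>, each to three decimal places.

eq1: (x − 12.887)² + (y + 43.894)² = 63.1961304976²
eq2: (x − 16.633)² + (y + 12.798)² = 40.5337954401²
eq3: (x − 44.099)² + (y + 29.477)² = 72.4817902389²
eq2−eq3, eq2−eq1 (x²,y² cancel):
  54.932·x − 33.358·y = -1237.451506
  -7.492·x − 62.192·y = -698.449825
det = 54.932·-62.192 − -33.358·-7.492 = -3666.249080
x = (-1237.451506·-62.192 − -33.358·-698.449825) / -3666.249080 = -14.636402
y = (54.932·-698.449825 − -1237.451506·-7.492) / -3666.249080 = 12.993725

x=-14.636 y=12.994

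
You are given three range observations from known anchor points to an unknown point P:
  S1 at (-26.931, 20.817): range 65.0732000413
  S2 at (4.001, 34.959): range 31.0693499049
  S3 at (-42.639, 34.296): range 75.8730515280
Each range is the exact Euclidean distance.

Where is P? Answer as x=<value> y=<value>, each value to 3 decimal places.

x=31.846 y=48.741

eq1: (x + 26.931)² + (y − 20.817)² = 65.0732000413²
eq2: (x − 4.001)² + (y − 34.959)² = 31.0693499049²
eq3: (x + 42.639)² + (y − 34.296)² = 75.8730515280²
eq3−eq1, eq3−eq2 (x²,y² cancel):
  31.416·x − 26.958·y = -313.475102
  93.280·x + 1.326·y = 3035.255190
det = 31.416·1.326 − -26.958·93.280 = 2556.299856
x = (-313.475102·1.326 − -26.958·3035.255190) / 2556.299856 = 31.846319
y = (31.416·3035.255190 − -313.475102·93.280) / 2556.299856 = 48.740970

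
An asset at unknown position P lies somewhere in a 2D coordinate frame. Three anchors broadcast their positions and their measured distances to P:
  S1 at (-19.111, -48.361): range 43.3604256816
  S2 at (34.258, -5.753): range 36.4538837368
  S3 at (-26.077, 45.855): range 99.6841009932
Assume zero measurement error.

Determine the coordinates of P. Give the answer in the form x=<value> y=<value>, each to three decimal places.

x=23.549 y=-40.598

eq1: (x + 19.111)² + (y + 48.361)² = 43.3604256816²
eq2: (x − 34.258)² + (y + 5.753)² = 36.4538837368²
eq3: (x + 26.077)² + (y − 45.855)² = 99.6841009932²
eq2−eq3, eq2−eq1 (x²,y² cancel):
  -120.670·x + 103.216·y = -7032.050970
  -106.738·x − 85.216·y = 946.068193
det = -120.670·-85.216 − 103.216·-106.738 = 21300.084128
x = (-7032.050970·-85.216 − 103.216·946.068193) / 21300.084128 = 23.548915
y = (-120.670·946.068193 − -7032.050970·-106.738) / 21300.084128 = -40.598389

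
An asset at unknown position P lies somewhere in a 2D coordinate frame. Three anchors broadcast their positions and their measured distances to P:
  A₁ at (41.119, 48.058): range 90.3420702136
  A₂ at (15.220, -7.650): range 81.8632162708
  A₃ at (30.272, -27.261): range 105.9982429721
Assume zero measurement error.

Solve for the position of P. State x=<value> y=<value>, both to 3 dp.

x=-49.082 y=43.014

eq1: (x − 41.119)² + (y − 48.058)² = 90.3420702136²
eq2: (x − 15.220)² + (y + 7.650)² = 81.8632162708²
eq3: (x − 30.272)² + (y + 27.261)² = 105.9982429721²
eq2−eq1, eq2−eq3 (x²,y² cancel):
  51.798·x + 111.416·y = 2250.069153
  30.104·x − 39.222·y = -3164.656130
det = 51.798·-39.222 − 111.416·30.104 = -5385.688420
x = (2250.069153·-39.222 − 111.416·-3164.656130) / -5385.688420 = -49.082140
y = (51.798·-3164.656130 − 2250.069153·30.104) / -5385.688420 = 43.013803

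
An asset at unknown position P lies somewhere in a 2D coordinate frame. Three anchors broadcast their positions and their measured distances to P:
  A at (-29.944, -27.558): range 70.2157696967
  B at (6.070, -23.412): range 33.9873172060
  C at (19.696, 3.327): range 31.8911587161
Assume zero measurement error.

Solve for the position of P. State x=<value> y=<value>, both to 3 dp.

x=39.990 y=-21.274

eq1: (x + 29.944)² + (y + 27.558)² = 70.2157696967²
eq2: (x − 6.070)² + (y + 23.412)² = 33.9873172060²
eq3: (x − 19.696)² + (y − 3.327)² = 31.8911587161²
eq1−eq2, eq1−eq3 (x²,y² cancel):
  72.028·x + 8.292·y = 2703.996727
  99.280·x + 61.770·y = 2656.123155
det = 72.028·61.770 − 8.292·99.280 = 3625.939800
x = (2703.996727·61.770 − 8.292·2656.123155) / 3625.939800 = 39.989992
y = (72.028·2656.123155 − 2703.996727·99.280) / 3625.939800 = -21.273811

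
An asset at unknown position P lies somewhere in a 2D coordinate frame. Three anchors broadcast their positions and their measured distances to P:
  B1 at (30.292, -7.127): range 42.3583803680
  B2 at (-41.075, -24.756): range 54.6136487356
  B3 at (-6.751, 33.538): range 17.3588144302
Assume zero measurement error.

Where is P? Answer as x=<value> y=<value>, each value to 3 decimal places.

eq1: (x − 30.292)² + (y + 7.127)² = 42.3583803680²
eq2: (x + 41.075)² + (y + 24.756)² = 54.6136487356²
eq3: (x + 6.751)² + (y − 33.538)² = 17.3588144302²
eq1−eq2, eq1−eq3 (x²,y² cancel):
  -142.734·x − 35.258·y = 143.197527
  -74.086·x + 81.330·y = 1694.878001
det = -142.734·81.330 − -35.258·-74.086 = -14220.680408
x = (143.197527·81.330 − -35.258·1694.878001) / -14220.680408 = -5.021157
y = (-142.734·1694.878001 − 143.197527·-74.086) / -14220.680408 = 16.265592

x=-5.021 y=16.266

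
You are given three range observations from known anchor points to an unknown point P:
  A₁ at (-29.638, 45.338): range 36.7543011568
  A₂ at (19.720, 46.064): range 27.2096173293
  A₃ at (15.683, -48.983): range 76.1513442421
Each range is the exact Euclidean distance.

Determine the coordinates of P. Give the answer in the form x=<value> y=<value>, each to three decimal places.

eq1: (x + 29.638)² + (y − 45.338)² = 36.7543011568²
eq2: (x − 19.720)² + (y − 46.064)² = 27.2096173293²
eq3: (x − 15.683)² + (y + 48.983)² = 76.1513442421²
eq3−eq2, eq3−eq1 (x²,y² cancel):
  8.074·x + 190.094·y = 4924.143673
  -90.642·x + 188.642·y = 4736.803086
det = 8.074·188.642 − 190.094·-90.642 = 18753.595856
x = (4924.143673·188.642 − 190.094·4736.803086) / 18753.595856 = 1.517707
y = (8.074·4736.803086 − 4924.143673·-90.642) / 18753.595856 = 25.839267

x=1.518 y=25.839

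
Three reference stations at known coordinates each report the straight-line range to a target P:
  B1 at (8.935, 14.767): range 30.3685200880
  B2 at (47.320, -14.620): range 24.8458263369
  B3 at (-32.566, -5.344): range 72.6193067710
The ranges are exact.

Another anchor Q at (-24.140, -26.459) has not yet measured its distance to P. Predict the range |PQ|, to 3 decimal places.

eq1: (x − 8.935)² + (y − 14.767)² = 30.3685200880²
eq2: (x − 47.320)² + (y + 14.620)² = 24.8458263369²
eq3: (x + 32.566)² + (y + 5.344)² = 72.6193067710²
eq2−eq3, eq2−eq1 (x²,y² cancel):
  -159.772·x + 18.552·y = -6020.072738
  -76.770·x + 58.774·y = -2459.960212
det = -159.772·58.774 − 18.552·-76.770 = -7966.202488
x = (-6020.072738·58.774 − 18.552·-2459.960212) / -7966.202488 = 38.686761
y = (-159.772·-2459.960212 − -6020.072738·-76.770) / -7966.202488 = 8.677688
|P − Q| = √((38.686761 − -24.140)² + (8.677688 − -26.459)²) = 71.984643

71.985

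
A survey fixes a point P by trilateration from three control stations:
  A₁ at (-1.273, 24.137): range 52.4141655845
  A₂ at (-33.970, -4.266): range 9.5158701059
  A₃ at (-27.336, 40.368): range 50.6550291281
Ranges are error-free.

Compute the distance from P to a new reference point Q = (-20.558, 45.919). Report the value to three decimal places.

eq1: (x + 1.273)² + (y − 24.137)² = 52.4141655845²
eq2: (x + 33.970)² + (y + 4.266)² = 9.5158701059²
eq3: (x + 27.336)² + (y − 40.368)² = 50.6550291281²
eq1−eq2, eq1−eq3 (x²,y² cancel):
  -65.394·x − 56.806·y = 3244.637328
  -52.126·x + 32.462·y = 1973.929800
det = -65.394·32.462 − -56.806·-52.126 = -5083.889584
x = (3244.637328·32.462 − -56.806·1973.929800) / -5083.889584 = -42.774035
y = (-65.394·1973.929800 − 3244.637328·-52.126) / -5083.889584 = -7.877197
|P − Q| = √((-42.774035 − -20.558)² + (-7.877197 − 45.919)²) = 58.202947

58.203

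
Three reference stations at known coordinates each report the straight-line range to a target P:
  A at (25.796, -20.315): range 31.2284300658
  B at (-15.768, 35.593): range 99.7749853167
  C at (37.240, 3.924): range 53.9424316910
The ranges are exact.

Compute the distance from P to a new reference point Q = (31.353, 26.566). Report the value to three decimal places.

76.670

eq1: (x − 25.796)² + (y + 20.315)² = 31.2284300658²
eq2: (x + 15.768)² + (y − 35.593)² = 99.7749853167²
eq3: (x − 37.240)² + (y − 3.924)² = 53.9424316910²
eq2−eq1, eq2−eq3 (x²,y² cancel):
  83.128·x − 111.816·y = 8542.474219
  106.016·x − 63.338·y = 6931.985661
det = 83.128·-63.338 − -111.816·106.016 = 6589.123792
x = (8542.474219·-63.338 − -111.816·6931.985661) / 6589.123792 = 35.519696
y = (83.128·6931.985661 − 8542.474219·106.016) / 6589.123792 = -49.990993
|P − Q| = √((35.519696 − 31.353)² + (-49.990993 − 26.566)²) = 76.670298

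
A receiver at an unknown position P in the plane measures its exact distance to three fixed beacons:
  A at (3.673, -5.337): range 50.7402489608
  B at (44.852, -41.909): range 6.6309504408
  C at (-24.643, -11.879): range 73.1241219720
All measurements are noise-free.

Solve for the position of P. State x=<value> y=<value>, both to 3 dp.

x=44.635 y=-35.282

eq1: (x − 3.673)² + (y + 5.337)² = 50.7402489608²
eq2: (x − 44.852)² + (y + 41.909)² = 6.6309504408²
eq3: (x + 24.643)² + (y + 11.879)² = 73.1241219720²
eq3−eq2, eq3−eq1 (x²,y² cancel):
  138.990·x − 60.060·y = 8322.845805
  56.632·x + 13.084·y = 2066.150758
det = 138.990·13.084 − -60.060·56.632 = 5219.863080
x = (8322.845805·13.084 − -60.060·2066.150758) / 5219.863080 = 44.635104
y = (138.990·2066.150758 − 8322.845805·56.632) / 5219.863080 = -35.281598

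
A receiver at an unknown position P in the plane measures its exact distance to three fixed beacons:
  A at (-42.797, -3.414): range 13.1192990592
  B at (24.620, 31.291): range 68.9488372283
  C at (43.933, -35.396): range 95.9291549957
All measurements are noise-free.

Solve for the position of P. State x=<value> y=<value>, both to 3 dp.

x=-40.813 y=9.554

eq1: (x + 42.797)² + (y + 3.414)² = 13.1192990592²
eq2: (x − 24.620)² + (y − 31.291)² = 68.9488372283²
eq3: (x − 43.933)² + (y + 35.396)² = 95.9291549957²
eq1−eq3, eq1−eq2 (x²,y² cancel):
  173.460·x − 63.964·y = -7690.540070
  134.834·x + 69.410·y = -4839.793671
det = 173.460·69.410 − -63.964·134.834 = 20664.380576
x = (-7690.540070·69.410 − -63.964·-4839.793671) / 20664.380576 = -40.812883
y = (173.460·-4839.793671 − -7690.540070·134.834) / 20664.380576 = 9.554396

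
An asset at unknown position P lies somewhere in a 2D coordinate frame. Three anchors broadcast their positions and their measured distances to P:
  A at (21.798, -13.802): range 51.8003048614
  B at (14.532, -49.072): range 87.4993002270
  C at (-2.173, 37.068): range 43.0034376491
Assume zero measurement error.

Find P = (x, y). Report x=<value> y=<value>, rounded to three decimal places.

x=40.748 y=34.408

eq1: (x − 21.798)² + (y + 13.802)² = 51.8003048614²
eq2: (x − 14.532)² + (y + 49.072)² = 87.4993002270²
eq3: (x + 2.173)² + (y − 37.068)² = 43.0034376491²
eq3−eq1, eq3−eq2 (x²,y² cancel):
  47.942·x − 101.740·y = -1547.086479
  33.410·x − 172.280·y = -4566.350236
det = 47.942·-172.280 − -101.740·33.410 = -4860.314360
x = (-1547.086479·-172.280 − -101.740·-4566.350236) / -4860.314360 = 40.748067
y = (47.942·-4566.350236 − -1547.086479·33.410) / -4860.314360 = 34.407611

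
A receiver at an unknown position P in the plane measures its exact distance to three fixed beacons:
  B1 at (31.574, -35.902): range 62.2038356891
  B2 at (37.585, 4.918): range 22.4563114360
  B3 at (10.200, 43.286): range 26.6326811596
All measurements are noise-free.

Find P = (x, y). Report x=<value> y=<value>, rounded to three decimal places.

eq1: (x − 31.574)² + (y + 35.902)² = 62.2038356891²
eq2: (x − 37.585)² + (y − 4.918)² = 22.4563114360²
eq3: (x − 10.200)² + (y − 43.286)² = 26.6326811596²
eq2−eq3, eq2−eq1 (x²,y² cancel):
  -54.770·x + 76.736·y = 335.885065
  -12.022·x − 81.640·y = -2515.979120
det = -54.770·-81.640 − 76.736·-12.022 = 5393.942992
x = (335.885065·-81.640 − 76.736·-2515.979120) / 5393.942992 = 30.709356
y = (-54.770·-2515.979120 − 335.885065·-12.022) / 5393.942992 = 26.295826

x=30.709 y=26.296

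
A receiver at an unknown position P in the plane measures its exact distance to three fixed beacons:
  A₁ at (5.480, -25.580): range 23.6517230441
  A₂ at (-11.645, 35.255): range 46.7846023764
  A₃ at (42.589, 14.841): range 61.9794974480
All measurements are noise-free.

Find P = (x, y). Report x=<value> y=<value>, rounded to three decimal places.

eq1: (x − 5.480)² + (y + 25.580)² = 23.6517230441²
eq2: (x + 11.645)² + (y − 35.255)² = 46.7846023764²
eq3: (x − 42.589)² + (y − 14.841)² = 61.9794974480²
eq2−eq1, eq2−eq3 (x²,y² cancel):
  34.250·x − 121.670·y = 935.240767
  108.468·x − 40.828·y = -997.101932
det = 34.250·-40.828 − -121.670·108.468 = 11798.942560
x = (935.240767·-40.828 − -121.670·-997.101932) / 11798.942560 = -13.518279
y = (34.250·-997.101932 − 935.240767·108.468) / 11798.942560 = -11.492084

x=-13.518 y=-11.492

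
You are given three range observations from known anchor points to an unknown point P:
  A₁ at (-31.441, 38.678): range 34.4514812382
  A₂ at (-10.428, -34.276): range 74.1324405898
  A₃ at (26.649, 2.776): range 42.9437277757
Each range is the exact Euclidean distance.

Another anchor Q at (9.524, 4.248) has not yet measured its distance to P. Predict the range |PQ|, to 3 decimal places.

eq1: (x + 31.441)² + (y − 38.678)² = 34.4514812382²
eq2: (x + 10.428)² + (y + 34.276)² = 74.1324405898²
eq3: (x − 26.649)² + (y − 2.776)² = 42.9437277757²
eq1−eq3, eq1−eq2 (x²,y² cancel):
  116.180·x − 71.804·y = -2423.907984
  42.026·x − 145.908·y = -5509.650993
det = 116.180·-145.908 − -71.804·42.026 = -13933.956536
x = (-2423.907984·-145.908 − -71.804·-5509.650993) / -13933.956536 = 3.010445
y = (116.180·-5509.650993 − -2423.907984·42.026) / -13933.956536 = 38.628231
|P − Q| = √((3.010445 − 9.524)² + (38.628231 − 4.248)²) = 34.991809

34.992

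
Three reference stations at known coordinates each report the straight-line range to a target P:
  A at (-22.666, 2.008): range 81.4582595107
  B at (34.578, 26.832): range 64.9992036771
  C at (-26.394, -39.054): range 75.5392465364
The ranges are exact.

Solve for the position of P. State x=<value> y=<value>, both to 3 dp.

x=49.103 y=-36.524

eq1: (x + 22.666)² + (y − 2.008)² = 81.4582595107²
eq2: (x − 34.578)² + (y − 26.832)² = 64.9992036771²
eq3: (x + 26.394)² + (y + 39.054)² = 75.5392465364²
eq2−eq1, eq2−eq3 (x²,y² cancel):
  -114.488·x − 49.648·y = -3808.366252
  -121.944·x − 131.772·y = -1175.017445
det = -114.488·-131.772 − -49.648·-121.944 = 9032.037024
x = (-3808.366252·-131.772 − -49.648·-1175.017445) / 9032.037024 = 49.102851
y = (-114.488·-1175.017445 − -3808.366252·-121.944) / 9032.037024 = -36.523546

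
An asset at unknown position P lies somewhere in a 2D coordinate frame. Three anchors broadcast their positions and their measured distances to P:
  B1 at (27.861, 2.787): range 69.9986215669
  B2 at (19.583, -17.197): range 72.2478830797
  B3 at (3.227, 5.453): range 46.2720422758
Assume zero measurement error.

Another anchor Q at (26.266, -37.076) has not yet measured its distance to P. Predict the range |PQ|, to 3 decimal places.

90.346

eq1: (x − 27.861)² + (y − 2.787)² = 69.9986215669²
eq2: (x − 19.583)² + (y + 17.197)² = 72.2478830797²
eq3: (x − 3.227)² + (y − 5.453)² = 46.2720422758²
eq2−eq1, eq2−eq3 (x²,y² cancel):
  16.556·x + 39.968·y = 424.721580
  -32.712·x + 45.300·y = 2439.572753
det = 16.556·45.300 − 39.968·-32.712 = 2057.420016
x = (424.721580·45.300 − 39.968·2439.572753) / 2057.420016 = -38.040340
y = (16.556·2439.572753 − 424.721580·-32.712) / 2057.420016 = 26.384043
|P − Q| = √((-38.040340 − 26.266)² + (26.384043 − -37.076)²) = 90.346458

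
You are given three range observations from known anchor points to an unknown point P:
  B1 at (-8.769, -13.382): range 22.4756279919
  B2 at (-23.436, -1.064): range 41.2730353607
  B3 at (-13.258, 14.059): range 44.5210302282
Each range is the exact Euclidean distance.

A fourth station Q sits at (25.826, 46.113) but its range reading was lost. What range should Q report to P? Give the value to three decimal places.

eq1: (x + 8.769)² + (y + 13.382)² = 22.4756279919²
eq2: (x + 23.436)² + (y + 1.064)² = 41.2730353607²
eq3: (x + 13.258)² + (y − 14.059)² = 44.5210302282²
eq3−eq1, eq3−eq2 (x²,y² cancel):
  8.978·x − 54.882·y = 1359.511519
  -20.356·x − 30.246·y = 455.606832
det = 8.978·-30.246 − -54.882·-20.356 = -1388.726580
x = (1359.511519·-30.246 − -54.882·455.606832) / -1388.726580 = 11.604279
y = (8.978·455.606832 − 1359.511519·-20.356) / -1388.726580 = -22.873224
|P − Q| = √((11.604279 − 25.826)² + (-22.873224 − 46.113)²) = 70.436897

70.437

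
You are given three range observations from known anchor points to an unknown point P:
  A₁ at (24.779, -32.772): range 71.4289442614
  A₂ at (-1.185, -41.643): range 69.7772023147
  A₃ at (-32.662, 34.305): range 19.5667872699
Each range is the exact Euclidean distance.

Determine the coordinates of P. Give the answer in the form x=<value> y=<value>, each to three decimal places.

eq1: (x − 24.779)² + (y + 32.772)² = 71.4289442614²
eq2: (x + 1.185)² + (y + 41.643)² = 69.7772023147²
eq3: (x + 32.662)² + (y − 34.305)² = 19.5667872699²
eq1−eq3, eq1−eq2 (x²,y² cancel):
  -114.882·x + 134.154·y = 5274.871358
  -51.928·x − 17.742·y = 280.776964
det = -114.882·-17.742 − 134.154·-51.928 = 9004.585356
x = (5274.871358·-17.742 − 134.154·280.776964) / 9004.585356 = -14.576365
y = (-114.882·280.776964 − 5274.871358·-51.928) / 9004.585356 = 26.837138

x=-14.576 y=26.837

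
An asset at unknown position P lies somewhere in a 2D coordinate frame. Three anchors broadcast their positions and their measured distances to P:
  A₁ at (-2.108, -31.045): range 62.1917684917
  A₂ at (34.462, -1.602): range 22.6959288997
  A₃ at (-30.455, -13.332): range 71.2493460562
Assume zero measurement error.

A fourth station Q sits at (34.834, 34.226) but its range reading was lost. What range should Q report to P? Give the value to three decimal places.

eq1: (x + 2.108)² + (y + 31.045)² = 62.1917684917²
eq2: (x − 34.462)² + (y + 1.602)² = 22.6959288997²
eq3: (x + 30.455)² + (y + 13.332)² = 71.2493460562²
eq2−eq3, eq2−eq1 (x²,y² cancel):
  -129.834·x − 23.460·y = -4646.310724
  -73.140·x − 58.886·y = -3574.671038
det = -129.834·-58.886 − -23.460·-73.140 = 5929.540524
x = (-4646.310724·-58.886 − -23.460·-3574.671038) / 5929.540524 = 31.999254
y = (-129.834·-3574.671038 − -4646.310724·-73.140) / 5929.540524 = 20.959916
|P − Q| = √((31.999254 − 34.834)² + (20.959916 − 34.226)²) = 13.565573

13.566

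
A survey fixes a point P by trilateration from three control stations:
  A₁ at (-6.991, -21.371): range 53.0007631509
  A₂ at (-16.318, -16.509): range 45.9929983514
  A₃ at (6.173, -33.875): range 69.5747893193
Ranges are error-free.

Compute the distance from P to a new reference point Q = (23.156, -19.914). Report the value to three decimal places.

67.787

eq1: (x + 6.991)² + (y + 21.371)² = 53.0007631509²
eq2: (x + 16.318)² + (y + 16.509)² = 45.9929983514²
eq3: (x − 6.173)² + (y + 33.875)² = 69.5747893193²
eq2−eq3, eq2−eq1 (x²,y² cancel):
  44.982·x − 34.732·y = -2078.498062
  18.654·x − 9.724·y = -726.955480
det = 44.982·-9.724 − -34.732·18.654 = 210.485760
x = (-2078.498062·-9.724 − -34.732·-726.955480) / 210.485760 = -23.931797
y = (44.982·-726.955480 − -2078.498062·18.654) / 210.485760 = 28.849417
|P − Q| = √((-23.931797 − 23.156)² + (28.849417 − -19.914)²) = 67.787399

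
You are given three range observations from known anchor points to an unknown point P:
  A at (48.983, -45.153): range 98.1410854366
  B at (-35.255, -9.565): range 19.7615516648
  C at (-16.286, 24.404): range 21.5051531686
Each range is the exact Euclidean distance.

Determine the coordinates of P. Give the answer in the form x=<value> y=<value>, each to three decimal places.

x=-32.220 y=9.962

eq1: (x − 48.983)² + (y + 45.153)² = 98.1410854366²
eq2: (x + 35.255)² + (y + 9.565)² = 19.7615516648²
eq3: (x + 16.286)² + (y − 24.404)² = 21.5051531686²
eq1−eq3, eq1−eq2 (x²,y² cancel):
  -130.538·x + 139.114·y = 5591.862352
  -168.476·x + 71.176·y = 6137.430278
det = -130.538·71.176 − 139.114·-168.476 = 14146.197576
x = (5591.862352·71.176 − 139.114·6137.430278) / 14146.197576 = -32.220396
y = (-130.538·6137.430278 − 5591.862352·-168.476) / 14146.197576 = 9.962163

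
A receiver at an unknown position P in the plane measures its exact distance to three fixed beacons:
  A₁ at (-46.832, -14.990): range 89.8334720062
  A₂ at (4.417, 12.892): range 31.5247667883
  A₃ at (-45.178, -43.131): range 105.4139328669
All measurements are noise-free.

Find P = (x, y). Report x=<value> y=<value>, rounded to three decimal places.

x=31.195 y=29.527

eq1: (x + 46.832)² + (y + 14.990)² = 89.8334720062²
eq2: (x − 4.417)² + (y − 12.892)² = 31.5247667883²
eq3: (x + 45.178)² + (y + 43.131)² = 105.4139328669²
eq3−eq1, eq3−eq2 (x²,y² cancel):
  -3.308·x + 56.282·y = 1558.646029
  99.190·x + 112.046·y = 6402.665029
det = -3.308·112.046 − 56.282·99.190 = -5953.259748
x = (1558.646029·112.046 − 56.282·6402.665029) / -5953.259748 = 31.195471
y = (-3.308·6402.665029 − 1558.646029·99.190) / -5953.259748 = 29.527036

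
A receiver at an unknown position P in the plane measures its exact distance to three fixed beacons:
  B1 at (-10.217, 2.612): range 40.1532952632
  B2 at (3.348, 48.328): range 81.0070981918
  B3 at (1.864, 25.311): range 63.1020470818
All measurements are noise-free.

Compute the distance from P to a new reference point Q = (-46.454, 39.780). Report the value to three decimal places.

eq1: (x + 10.217)² + (y − 2.612)² = 40.1532952632²
eq2: (x − 3.348)² + (y − 48.328)² = 81.0070981918²
eq3: (x − 1.864)² + (y − 25.311)² = 63.1020470818²
eq3−eq2, eq3−eq1 (x²,y² cancel):
  2.968·x + 46.034·y = -877.598141
  -24.162·x − 45.398·y = 1836.669641
det = 2.968·-45.398 − 46.034·-24.162 = 977.532244
x = (-877.598141·-45.398 − 46.034·1836.669641) / 977.532244 = -45.735627
y = (2.968·1836.669641 − -877.598141·-24.162) / 977.532244 = -16.115367
|P − Q| = √((-45.735627 − -46.454)² + (-16.115367 − 39.780)²) = 55.899983

55.900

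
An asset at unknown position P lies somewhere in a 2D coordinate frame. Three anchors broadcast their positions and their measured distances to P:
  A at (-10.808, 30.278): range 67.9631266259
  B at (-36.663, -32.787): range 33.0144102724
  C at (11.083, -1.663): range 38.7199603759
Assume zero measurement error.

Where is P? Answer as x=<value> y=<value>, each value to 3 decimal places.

eq1: (x + 10.808)² + (y − 30.278)² = 67.9631266259²
eq2: (x + 36.663)² + (y + 32.787)² = 33.0144102724²
eq3: (x − 11.083)² + (y + 1.663)² = 38.7199603759²
eq2−eq1, eq2−eq3 (x²,y² cancel):
  51.710·x + 126.130·y = -4914.628085
  95.492·x + 62.248·y = -2702.848526
det = 51.710·62.248 − 126.130·95.492 = -8825.561880
x = (-4914.628085·62.248 − 126.130·-2702.848526) / -8825.561880 = -3.963999
y = (51.710·-2702.848526 − -4914.628085·95.492) / -8825.561880 = -37.339647

x=-3.964 y=-37.340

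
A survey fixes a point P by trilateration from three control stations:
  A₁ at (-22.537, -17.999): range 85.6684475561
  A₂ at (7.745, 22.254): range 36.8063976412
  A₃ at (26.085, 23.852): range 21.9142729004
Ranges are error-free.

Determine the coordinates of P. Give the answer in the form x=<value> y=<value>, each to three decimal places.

eq1: (x + 22.537)² + (y + 17.999)² = 85.6684475561²
eq2: (x − 7.745)² + (y − 22.254)² = 36.8063976412²
eq3: (x − 26.085)² + (y − 23.852)² = 21.9142729004²
eq3−eq1, eq3−eq2 (x²,y² cancel):
  -97.244·x − 83.702·y = -7276.312309
  -36.680·x − 3.196·y = -1568.595139
det = -97.244·-3.196 − -83.702·-36.680 = -2759.397536
x = (-7276.312309·-3.196 − -83.702·-1568.595139) / -2759.397536 = 39.153277
y = (-97.244·-1568.595139 − -7276.312309·-36.680) / -2759.397536 = 41.443347

x=39.153 y=41.443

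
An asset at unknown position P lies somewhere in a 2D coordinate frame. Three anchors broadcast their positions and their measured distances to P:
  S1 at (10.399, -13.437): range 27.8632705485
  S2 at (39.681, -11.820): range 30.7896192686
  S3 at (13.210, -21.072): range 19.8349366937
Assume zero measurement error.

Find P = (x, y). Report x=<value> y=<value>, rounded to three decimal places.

x=23.511 y=-38.022

eq1: (x − 10.399)² + (y + 13.437)² = 27.8632705485²
eq2: (x − 39.681)² + (y + 11.820)² = 30.7896192686²
eq3: (x − 13.210)² + (y + 21.072)² = 19.8349366937²
eq1−eq3, eq1−eq2 (x²,y² cancel):
  5.622·x − 15.270·y = 712.778246
  58.564·x + 3.234·y = 1253.963182
det = 5.622·3.234 − -15.270·58.564 = 912.453828
x = (712.778246·3.234 − -15.270·1253.963182) / 912.453828 = 23.511483
y = (5.622·1253.963182 − 712.778246·58.564) / 912.453828 = -38.022049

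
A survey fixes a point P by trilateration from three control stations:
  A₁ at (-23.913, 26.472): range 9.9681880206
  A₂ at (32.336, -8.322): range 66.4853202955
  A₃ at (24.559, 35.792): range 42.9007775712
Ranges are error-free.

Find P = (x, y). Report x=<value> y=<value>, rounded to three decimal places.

eq1: (x + 23.913)² + (y − 26.472)² = 9.9681880206²
eq2: (x − 32.336)² + (y + 8.322)² = 66.4853202955²
eq3: (x − 24.559)² + (y − 35.792)² = 42.9007775712²
eq1−eq2, eq1−eq3 (x²,y² cancel):
  112.498·x − 69.588·y = -4478.658815
  96.944·x + 18.640·y = -1129.498552
det = 112.498·18.640 − -69.588·96.944 = 8843.101792
x = (-4478.658815·18.640 − -69.588·-1129.498552) / 8843.101792 = -18.328608
y = (112.498·-1129.498552 − -4478.658815·96.944) / 8843.101792 = 34.729078

x=-18.329 y=34.729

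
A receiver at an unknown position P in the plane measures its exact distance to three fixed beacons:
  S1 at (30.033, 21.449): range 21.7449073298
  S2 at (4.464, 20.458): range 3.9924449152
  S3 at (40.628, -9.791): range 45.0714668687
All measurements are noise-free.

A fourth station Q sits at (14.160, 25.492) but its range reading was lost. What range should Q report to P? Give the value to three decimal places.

eq1: (x − 30.033)² + (y − 21.449)² = 21.7449073298²
eq2: (x − 4.464)² + (y − 20.458)² = 3.9924449152²
eq3: (x − 40.628)² + (y + 9.791)² = 45.0714668687²
eq3−eq2, eq3−eq1 (x²,y² cancel):
  -72.328·x + 60.498·y = 707.456504
  -21.190·x + 62.480·y = 1174.138756
det = -72.328·62.480 − 60.498·-21.190 = -3237.100820
x = (707.456504·62.480 − 60.498·1174.138756) / -3237.100820 = 8.288640
y = (-72.328·1174.138756 − 707.456504·-21.190) / -3237.100820 = 21.603314
|P − Q| = √((8.288640 − 14.160)² + (21.603314 − 25.492)²) = 7.042354

7.042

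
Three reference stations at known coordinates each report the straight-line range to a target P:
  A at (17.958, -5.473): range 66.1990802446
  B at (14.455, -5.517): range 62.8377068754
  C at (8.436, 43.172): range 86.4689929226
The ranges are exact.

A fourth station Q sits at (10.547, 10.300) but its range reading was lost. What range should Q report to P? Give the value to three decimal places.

65.912

eq1: (x − 17.958)² + (y + 5.473)² = 66.1990802446²
eq2: (x − 14.455)² + (y + 5.517)² = 62.8377068754²
eq3: (x − 8.436)² + (y − 43.172)² = 86.4689929226²
eq3−eq1, eq3−eq2 (x²,y² cancel):
  19.044·x − 97.290·y = 1512.024325
  12.038·x − 97.378·y = 1832.705966
det = 19.044·-97.378 − -97.290·12.038 = -683.289612
x = (1512.024325·-97.378 − -97.290·1832.705966) / -683.289612 = -45.465434
y = (19.044·1832.705966 − 1512.024325·12.038) / -683.289612 = -24.441032
|P − Q| = √((-45.465434 − 10.547)² + (-24.441032 − 10.300)²) = 65.911547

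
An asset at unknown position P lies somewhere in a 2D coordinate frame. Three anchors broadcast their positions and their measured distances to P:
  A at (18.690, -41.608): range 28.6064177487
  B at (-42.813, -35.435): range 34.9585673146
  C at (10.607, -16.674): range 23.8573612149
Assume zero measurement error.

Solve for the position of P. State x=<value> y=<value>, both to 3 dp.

eq1: (x − 18.690)² + (y + 41.608)² = 28.6064177487²
eq2: (x + 42.813)² + (y + 35.435)² = 34.9585673146²
eq3: (x − 10.607)² + (y + 16.674)² = 23.8573612149²
eq1−eq3, eq1−eq2 (x²,y² cancel):
  -16.166·x + 49.868·y = -1440.857587
  -123.006·x + 12.346·y = 604.276138
det = -16.166·12.346 − 49.868·-123.006 = 5934.477772
x = (-1440.857587·12.346 − 49.868·604.276138) / 5934.477772 = -8.075331
y = (-16.166·604.276138 − -1440.857587·-123.006) / 5934.477772 = -31.511257

x=-8.075 y=-31.511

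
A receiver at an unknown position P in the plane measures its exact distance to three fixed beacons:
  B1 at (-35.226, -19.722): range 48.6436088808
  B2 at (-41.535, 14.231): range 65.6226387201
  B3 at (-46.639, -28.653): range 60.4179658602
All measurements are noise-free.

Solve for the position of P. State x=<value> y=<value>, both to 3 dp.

eq1: (x + 35.226)² + (y + 19.722)² = 48.6436088808²
eq2: (x + 41.535)² + (y − 14.231)² = 65.6226387201²
eq3: (x + 46.639)² + (y + 28.653)² = 60.4179658602²
eq1−eq3, eq1−eq2 (x²,y² cancel):
  -22.826·x − 17.862·y = 82.232456
  -12.618·x + 67.906·y = -1642.280802
det = -22.826·67.906 − -17.862·-12.618 = -1775.405072
x = (82.232456·67.906 − -17.862·-1642.280802) / -1775.405072 = 13.377422
y = (-22.826·-1642.280802 − 82.232456·-12.618) / -1775.405072 = -21.698885

x=13.377 y=-21.699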